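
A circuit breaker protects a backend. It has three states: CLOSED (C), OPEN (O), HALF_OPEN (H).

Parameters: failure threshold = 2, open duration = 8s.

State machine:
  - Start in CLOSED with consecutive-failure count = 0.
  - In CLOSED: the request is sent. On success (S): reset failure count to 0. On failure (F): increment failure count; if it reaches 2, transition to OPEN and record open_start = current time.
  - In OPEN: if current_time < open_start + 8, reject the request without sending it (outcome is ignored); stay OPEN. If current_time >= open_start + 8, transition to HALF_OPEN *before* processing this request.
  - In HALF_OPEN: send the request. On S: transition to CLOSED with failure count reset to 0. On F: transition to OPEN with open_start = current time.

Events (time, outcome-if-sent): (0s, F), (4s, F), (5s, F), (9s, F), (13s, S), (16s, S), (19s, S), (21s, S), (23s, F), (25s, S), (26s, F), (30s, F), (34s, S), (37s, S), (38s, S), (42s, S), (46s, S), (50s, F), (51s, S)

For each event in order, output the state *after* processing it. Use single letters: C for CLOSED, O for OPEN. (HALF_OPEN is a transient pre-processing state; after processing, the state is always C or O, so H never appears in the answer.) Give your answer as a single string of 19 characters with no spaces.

Answer: COOOCCCCCCCOOOCCCCC

Derivation:
State after each event:
  event#1 t=0s outcome=F: state=CLOSED
  event#2 t=4s outcome=F: state=OPEN
  event#3 t=5s outcome=F: state=OPEN
  event#4 t=9s outcome=F: state=OPEN
  event#5 t=13s outcome=S: state=CLOSED
  event#6 t=16s outcome=S: state=CLOSED
  event#7 t=19s outcome=S: state=CLOSED
  event#8 t=21s outcome=S: state=CLOSED
  event#9 t=23s outcome=F: state=CLOSED
  event#10 t=25s outcome=S: state=CLOSED
  event#11 t=26s outcome=F: state=CLOSED
  event#12 t=30s outcome=F: state=OPEN
  event#13 t=34s outcome=S: state=OPEN
  event#14 t=37s outcome=S: state=OPEN
  event#15 t=38s outcome=S: state=CLOSED
  event#16 t=42s outcome=S: state=CLOSED
  event#17 t=46s outcome=S: state=CLOSED
  event#18 t=50s outcome=F: state=CLOSED
  event#19 t=51s outcome=S: state=CLOSED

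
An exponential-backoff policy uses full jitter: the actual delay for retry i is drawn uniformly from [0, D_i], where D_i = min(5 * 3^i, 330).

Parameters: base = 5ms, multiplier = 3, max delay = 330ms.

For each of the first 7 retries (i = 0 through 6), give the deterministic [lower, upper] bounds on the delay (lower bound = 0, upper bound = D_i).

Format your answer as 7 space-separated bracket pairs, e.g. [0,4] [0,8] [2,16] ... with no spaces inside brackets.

Computing bounds per retry:
  i=0: D_i=min(5*3^0,330)=5, bounds=[0,5]
  i=1: D_i=min(5*3^1,330)=15, bounds=[0,15]
  i=2: D_i=min(5*3^2,330)=45, bounds=[0,45]
  i=3: D_i=min(5*3^3,330)=135, bounds=[0,135]
  i=4: D_i=min(5*3^4,330)=330, bounds=[0,330]
  i=5: D_i=min(5*3^5,330)=330, bounds=[0,330]
  i=6: D_i=min(5*3^6,330)=330, bounds=[0,330]

Answer: [0,5] [0,15] [0,45] [0,135] [0,330] [0,330] [0,330]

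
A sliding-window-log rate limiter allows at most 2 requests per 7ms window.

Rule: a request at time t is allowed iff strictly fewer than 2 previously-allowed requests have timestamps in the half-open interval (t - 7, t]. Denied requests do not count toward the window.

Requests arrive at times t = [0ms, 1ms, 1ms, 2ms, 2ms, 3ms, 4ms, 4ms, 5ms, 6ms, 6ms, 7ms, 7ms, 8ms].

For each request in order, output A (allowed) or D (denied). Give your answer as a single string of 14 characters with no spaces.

Answer: AADDDDDDDDDADA

Derivation:
Tracking allowed requests in the window:
  req#1 t=0ms: ALLOW
  req#2 t=1ms: ALLOW
  req#3 t=1ms: DENY
  req#4 t=2ms: DENY
  req#5 t=2ms: DENY
  req#6 t=3ms: DENY
  req#7 t=4ms: DENY
  req#8 t=4ms: DENY
  req#9 t=5ms: DENY
  req#10 t=6ms: DENY
  req#11 t=6ms: DENY
  req#12 t=7ms: ALLOW
  req#13 t=7ms: DENY
  req#14 t=8ms: ALLOW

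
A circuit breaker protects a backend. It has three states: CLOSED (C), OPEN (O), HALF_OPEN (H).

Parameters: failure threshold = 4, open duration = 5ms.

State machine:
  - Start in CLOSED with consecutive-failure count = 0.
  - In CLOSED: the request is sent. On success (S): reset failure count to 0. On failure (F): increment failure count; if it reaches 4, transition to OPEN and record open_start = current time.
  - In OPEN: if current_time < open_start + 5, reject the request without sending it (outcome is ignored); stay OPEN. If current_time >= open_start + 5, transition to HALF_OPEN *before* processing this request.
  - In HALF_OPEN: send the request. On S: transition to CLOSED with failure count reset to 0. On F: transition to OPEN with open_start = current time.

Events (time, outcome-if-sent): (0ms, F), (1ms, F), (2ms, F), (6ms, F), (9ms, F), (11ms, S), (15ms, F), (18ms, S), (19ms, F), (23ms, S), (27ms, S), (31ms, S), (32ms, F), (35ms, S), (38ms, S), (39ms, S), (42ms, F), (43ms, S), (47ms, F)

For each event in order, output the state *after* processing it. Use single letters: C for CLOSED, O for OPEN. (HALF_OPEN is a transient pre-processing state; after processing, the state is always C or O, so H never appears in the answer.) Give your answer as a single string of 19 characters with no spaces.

Answer: CCCOOCCCCCCCCCCCCCC

Derivation:
State after each event:
  event#1 t=0ms outcome=F: state=CLOSED
  event#2 t=1ms outcome=F: state=CLOSED
  event#3 t=2ms outcome=F: state=CLOSED
  event#4 t=6ms outcome=F: state=OPEN
  event#5 t=9ms outcome=F: state=OPEN
  event#6 t=11ms outcome=S: state=CLOSED
  event#7 t=15ms outcome=F: state=CLOSED
  event#8 t=18ms outcome=S: state=CLOSED
  event#9 t=19ms outcome=F: state=CLOSED
  event#10 t=23ms outcome=S: state=CLOSED
  event#11 t=27ms outcome=S: state=CLOSED
  event#12 t=31ms outcome=S: state=CLOSED
  event#13 t=32ms outcome=F: state=CLOSED
  event#14 t=35ms outcome=S: state=CLOSED
  event#15 t=38ms outcome=S: state=CLOSED
  event#16 t=39ms outcome=S: state=CLOSED
  event#17 t=42ms outcome=F: state=CLOSED
  event#18 t=43ms outcome=S: state=CLOSED
  event#19 t=47ms outcome=F: state=CLOSED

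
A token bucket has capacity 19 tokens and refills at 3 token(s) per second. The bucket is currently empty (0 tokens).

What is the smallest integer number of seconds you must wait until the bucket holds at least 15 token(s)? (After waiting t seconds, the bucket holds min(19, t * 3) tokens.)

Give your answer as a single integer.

Answer: 5

Derivation:
Need t * 3 >= 15, so t >= 15/3.
Smallest integer t = ceil(15/3) = 5.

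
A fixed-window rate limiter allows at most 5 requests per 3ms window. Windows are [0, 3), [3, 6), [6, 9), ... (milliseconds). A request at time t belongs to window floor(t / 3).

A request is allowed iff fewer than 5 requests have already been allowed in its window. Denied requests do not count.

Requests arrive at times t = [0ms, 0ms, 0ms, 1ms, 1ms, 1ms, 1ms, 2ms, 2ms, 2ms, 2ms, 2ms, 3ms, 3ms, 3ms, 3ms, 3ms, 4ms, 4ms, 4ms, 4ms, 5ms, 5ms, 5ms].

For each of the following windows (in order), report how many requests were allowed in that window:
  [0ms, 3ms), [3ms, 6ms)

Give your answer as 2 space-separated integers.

Answer: 5 5

Derivation:
Processing requests:
  req#1 t=0ms (window 0): ALLOW
  req#2 t=0ms (window 0): ALLOW
  req#3 t=0ms (window 0): ALLOW
  req#4 t=1ms (window 0): ALLOW
  req#5 t=1ms (window 0): ALLOW
  req#6 t=1ms (window 0): DENY
  req#7 t=1ms (window 0): DENY
  req#8 t=2ms (window 0): DENY
  req#9 t=2ms (window 0): DENY
  req#10 t=2ms (window 0): DENY
  req#11 t=2ms (window 0): DENY
  req#12 t=2ms (window 0): DENY
  req#13 t=3ms (window 1): ALLOW
  req#14 t=3ms (window 1): ALLOW
  req#15 t=3ms (window 1): ALLOW
  req#16 t=3ms (window 1): ALLOW
  req#17 t=3ms (window 1): ALLOW
  req#18 t=4ms (window 1): DENY
  req#19 t=4ms (window 1): DENY
  req#20 t=4ms (window 1): DENY
  req#21 t=4ms (window 1): DENY
  req#22 t=5ms (window 1): DENY
  req#23 t=5ms (window 1): DENY
  req#24 t=5ms (window 1): DENY

Allowed counts by window: 5 5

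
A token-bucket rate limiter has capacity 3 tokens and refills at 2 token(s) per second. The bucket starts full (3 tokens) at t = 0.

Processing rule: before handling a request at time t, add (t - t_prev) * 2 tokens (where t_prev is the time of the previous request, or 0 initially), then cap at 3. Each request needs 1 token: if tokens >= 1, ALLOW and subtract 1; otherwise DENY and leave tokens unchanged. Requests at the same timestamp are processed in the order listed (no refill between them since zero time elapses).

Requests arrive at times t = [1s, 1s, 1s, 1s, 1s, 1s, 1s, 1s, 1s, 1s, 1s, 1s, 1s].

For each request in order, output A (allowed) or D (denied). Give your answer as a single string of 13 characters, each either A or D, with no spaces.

Answer: AAADDDDDDDDDD

Derivation:
Simulating step by step:
  req#1 t=1s: ALLOW
  req#2 t=1s: ALLOW
  req#3 t=1s: ALLOW
  req#4 t=1s: DENY
  req#5 t=1s: DENY
  req#6 t=1s: DENY
  req#7 t=1s: DENY
  req#8 t=1s: DENY
  req#9 t=1s: DENY
  req#10 t=1s: DENY
  req#11 t=1s: DENY
  req#12 t=1s: DENY
  req#13 t=1s: DENY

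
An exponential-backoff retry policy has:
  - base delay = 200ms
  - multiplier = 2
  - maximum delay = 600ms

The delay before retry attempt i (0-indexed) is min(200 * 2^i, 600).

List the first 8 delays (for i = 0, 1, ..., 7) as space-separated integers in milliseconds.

Computing each delay:
  i=0: min(200*2^0, 600) = 200
  i=1: min(200*2^1, 600) = 400
  i=2: min(200*2^2, 600) = 600
  i=3: min(200*2^3, 600) = 600
  i=4: min(200*2^4, 600) = 600
  i=5: min(200*2^5, 600) = 600
  i=6: min(200*2^6, 600) = 600
  i=7: min(200*2^7, 600) = 600

Answer: 200 400 600 600 600 600 600 600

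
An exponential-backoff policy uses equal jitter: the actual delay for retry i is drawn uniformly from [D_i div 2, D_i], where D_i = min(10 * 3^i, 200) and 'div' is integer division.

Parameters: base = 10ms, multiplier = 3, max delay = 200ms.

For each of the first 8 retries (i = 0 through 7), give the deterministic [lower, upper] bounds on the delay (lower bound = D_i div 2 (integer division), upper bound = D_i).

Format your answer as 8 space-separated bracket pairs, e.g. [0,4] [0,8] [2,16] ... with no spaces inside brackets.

Computing bounds per retry:
  i=0: D_i=min(10*3^0,200)=10, bounds=[5,10]
  i=1: D_i=min(10*3^1,200)=30, bounds=[15,30]
  i=2: D_i=min(10*3^2,200)=90, bounds=[45,90]
  i=3: D_i=min(10*3^3,200)=200, bounds=[100,200]
  i=4: D_i=min(10*3^4,200)=200, bounds=[100,200]
  i=5: D_i=min(10*3^5,200)=200, bounds=[100,200]
  i=6: D_i=min(10*3^6,200)=200, bounds=[100,200]
  i=7: D_i=min(10*3^7,200)=200, bounds=[100,200]

Answer: [5,10] [15,30] [45,90] [100,200] [100,200] [100,200] [100,200] [100,200]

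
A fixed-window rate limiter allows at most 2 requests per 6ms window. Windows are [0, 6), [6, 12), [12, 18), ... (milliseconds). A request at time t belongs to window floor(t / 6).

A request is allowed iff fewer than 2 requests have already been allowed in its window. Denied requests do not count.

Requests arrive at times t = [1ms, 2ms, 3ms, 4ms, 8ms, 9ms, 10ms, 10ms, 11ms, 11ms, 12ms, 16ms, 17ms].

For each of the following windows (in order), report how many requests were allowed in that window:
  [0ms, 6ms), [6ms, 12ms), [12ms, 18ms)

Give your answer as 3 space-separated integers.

Answer: 2 2 2

Derivation:
Processing requests:
  req#1 t=1ms (window 0): ALLOW
  req#2 t=2ms (window 0): ALLOW
  req#3 t=3ms (window 0): DENY
  req#4 t=4ms (window 0): DENY
  req#5 t=8ms (window 1): ALLOW
  req#6 t=9ms (window 1): ALLOW
  req#7 t=10ms (window 1): DENY
  req#8 t=10ms (window 1): DENY
  req#9 t=11ms (window 1): DENY
  req#10 t=11ms (window 1): DENY
  req#11 t=12ms (window 2): ALLOW
  req#12 t=16ms (window 2): ALLOW
  req#13 t=17ms (window 2): DENY

Allowed counts by window: 2 2 2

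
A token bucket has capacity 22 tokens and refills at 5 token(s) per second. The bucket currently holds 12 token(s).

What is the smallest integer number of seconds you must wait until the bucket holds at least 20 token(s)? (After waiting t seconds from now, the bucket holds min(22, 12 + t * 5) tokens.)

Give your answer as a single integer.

Need 12 + t * 5 >= 20, so t >= 8/5.
Smallest integer t = ceil(8/5) = 2.

Answer: 2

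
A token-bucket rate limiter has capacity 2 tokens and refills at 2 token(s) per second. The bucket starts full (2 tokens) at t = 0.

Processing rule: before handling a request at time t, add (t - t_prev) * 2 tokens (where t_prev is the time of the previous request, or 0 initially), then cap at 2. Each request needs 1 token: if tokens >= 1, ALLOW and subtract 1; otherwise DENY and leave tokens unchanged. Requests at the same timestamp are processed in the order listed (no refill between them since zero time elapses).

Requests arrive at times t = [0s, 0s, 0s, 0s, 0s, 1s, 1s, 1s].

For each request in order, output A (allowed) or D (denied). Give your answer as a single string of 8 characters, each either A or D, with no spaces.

Simulating step by step:
  req#1 t=0s: ALLOW
  req#2 t=0s: ALLOW
  req#3 t=0s: DENY
  req#4 t=0s: DENY
  req#5 t=0s: DENY
  req#6 t=1s: ALLOW
  req#7 t=1s: ALLOW
  req#8 t=1s: DENY

Answer: AADDDAAD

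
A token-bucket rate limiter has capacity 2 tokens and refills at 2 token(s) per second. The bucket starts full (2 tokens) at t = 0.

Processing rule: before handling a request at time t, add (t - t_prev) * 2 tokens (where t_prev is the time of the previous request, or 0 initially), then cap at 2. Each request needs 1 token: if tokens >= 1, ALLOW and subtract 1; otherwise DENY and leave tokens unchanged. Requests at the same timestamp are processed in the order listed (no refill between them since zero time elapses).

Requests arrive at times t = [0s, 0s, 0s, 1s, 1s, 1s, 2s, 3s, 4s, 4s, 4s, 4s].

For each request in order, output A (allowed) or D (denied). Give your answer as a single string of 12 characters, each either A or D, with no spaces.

Simulating step by step:
  req#1 t=0s: ALLOW
  req#2 t=0s: ALLOW
  req#3 t=0s: DENY
  req#4 t=1s: ALLOW
  req#5 t=1s: ALLOW
  req#6 t=1s: DENY
  req#7 t=2s: ALLOW
  req#8 t=3s: ALLOW
  req#9 t=4s: ALLOW
  req#10 t=4s: ALLOW
  req#11 t=4s: DENY
  req#12 t=4s: DENY

Answer: AADAADAAAADD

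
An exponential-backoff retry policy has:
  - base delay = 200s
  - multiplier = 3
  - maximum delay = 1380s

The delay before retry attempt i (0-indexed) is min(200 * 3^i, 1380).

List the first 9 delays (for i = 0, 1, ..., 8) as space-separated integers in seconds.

Answer: 200 600 1380 1380 1380 1380 1380 1380 1380

Derivation:
Computing each delay:
  i=0: min(200*3^0, 1380) = 200
  i=1: min(200*3^1, 1380) = 600
  i=2: min(200*3^2, 1380) = 1380
  i=3: min(200*3^3, 1380) = 1380
  i=4: min(200*3^4, 1380) = 1380
  i=5: min(200*3^5, 1380) = 1380
  i=6: min(200*3^6, 1380) = 1380
  i=7: min(200*3^7, 1380) = 1380
  i=8: min(200*3^8, 1380) = 1380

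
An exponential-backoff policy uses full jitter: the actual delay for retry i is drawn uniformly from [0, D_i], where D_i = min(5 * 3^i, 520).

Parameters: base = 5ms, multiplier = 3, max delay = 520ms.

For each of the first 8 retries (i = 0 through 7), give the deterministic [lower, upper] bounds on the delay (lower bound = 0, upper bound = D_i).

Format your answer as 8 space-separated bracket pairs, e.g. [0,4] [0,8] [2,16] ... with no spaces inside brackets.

Answer: [0,5] [0,15] [0,45] [0,135] [0,405] [0,520] [0,520] [0,520]

Derivation:
Computing bounds per retry:
  i=0: D_i=min(5*3^0,520)=5, bounds=[0,5]
  i=1: D_i=min(5*3^1,520)=15, bounds=[0,15]
  i=2: D_i=min(5*3^2,520)=45, bounds=[0,45]
  i=3: D_i=min(5*3^3,520)=135, bounds=[0,135]
  i=4: D_i=min(5*3^4,520)=405, bounds=[0,405]
  i=5: D_i=min(5*3^5,520)=520, bounds=[0,520]
  i=6: D_i=min(5*3^6,520)=520, bounds=[0,520]
  i=7: D_i=min(5*3^7,520)=520, bounds=[0,520]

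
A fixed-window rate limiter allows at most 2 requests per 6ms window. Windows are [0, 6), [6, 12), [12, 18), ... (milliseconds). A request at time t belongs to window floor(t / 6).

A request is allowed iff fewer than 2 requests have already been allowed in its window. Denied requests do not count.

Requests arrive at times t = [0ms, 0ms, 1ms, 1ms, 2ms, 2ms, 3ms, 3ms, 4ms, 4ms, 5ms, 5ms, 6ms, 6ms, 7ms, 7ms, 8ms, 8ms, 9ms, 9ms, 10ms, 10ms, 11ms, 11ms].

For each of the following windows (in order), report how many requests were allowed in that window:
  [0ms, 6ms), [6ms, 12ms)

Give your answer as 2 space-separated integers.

Answer: 2 2

Derivation:
Processing requests:
  req#1 t=0ms (window 0): ALLOW
  req#2 t=0ms (window 0): ALLOW
  req#3 t=1ms (window 0): DENY
  req#4 t=1ms (window 0): DENY
  req#5 t=2ms (window 0): DENY
  req#6 t=2ms (window 0): DENY
  req#7 t=3ms (window 0): DENY
  req#8 t=3ms (window 0): DENY
  req#9 t=4ms (window 0): DENY
  req#10 t=4ms (window 0): DENY
  req#11 t=5ms (window 0): DENY
  req#12 t=5ms (window 0): DENY
  req#13 t=6ms (window 1): ALLOW
  req#14 t=6ms (window 1): ALLOW
  req#15 t=7ms (window 1): DENY
  req#16 t=7ms (window 1): DENY
  req#17 t=8ms (window 1): DENY
  req#18 t=8ms (window 1): DENY
  req#19 t=9ms (window 1): DENY
  req#20 t=9ms (window 1): DENY
  req#21 t=10ms (window 1): DENY
  req#22 t=10ms (window 1): DENY
  req#23 t=11ms (window 1): DENY
  req#24 t=11ms (window 1): DENY

Allowed counts by window: 2 2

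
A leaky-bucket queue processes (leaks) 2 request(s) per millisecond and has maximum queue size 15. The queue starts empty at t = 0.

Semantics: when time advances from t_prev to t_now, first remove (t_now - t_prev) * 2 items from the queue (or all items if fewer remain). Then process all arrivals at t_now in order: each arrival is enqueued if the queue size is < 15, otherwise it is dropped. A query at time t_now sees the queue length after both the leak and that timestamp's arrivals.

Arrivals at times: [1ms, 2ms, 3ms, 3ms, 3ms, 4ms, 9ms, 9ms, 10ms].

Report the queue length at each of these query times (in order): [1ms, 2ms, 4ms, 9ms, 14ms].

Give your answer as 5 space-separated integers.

Queue lengths at query times:
  query t=1ms: backlog = 1
  query t=2ms: backlog = 1
  query t=4ms: backlog = 2
  query t=9ms: backlog = 2
  query t=14ms: backlog = 0

Answer: 1 1 2 2 0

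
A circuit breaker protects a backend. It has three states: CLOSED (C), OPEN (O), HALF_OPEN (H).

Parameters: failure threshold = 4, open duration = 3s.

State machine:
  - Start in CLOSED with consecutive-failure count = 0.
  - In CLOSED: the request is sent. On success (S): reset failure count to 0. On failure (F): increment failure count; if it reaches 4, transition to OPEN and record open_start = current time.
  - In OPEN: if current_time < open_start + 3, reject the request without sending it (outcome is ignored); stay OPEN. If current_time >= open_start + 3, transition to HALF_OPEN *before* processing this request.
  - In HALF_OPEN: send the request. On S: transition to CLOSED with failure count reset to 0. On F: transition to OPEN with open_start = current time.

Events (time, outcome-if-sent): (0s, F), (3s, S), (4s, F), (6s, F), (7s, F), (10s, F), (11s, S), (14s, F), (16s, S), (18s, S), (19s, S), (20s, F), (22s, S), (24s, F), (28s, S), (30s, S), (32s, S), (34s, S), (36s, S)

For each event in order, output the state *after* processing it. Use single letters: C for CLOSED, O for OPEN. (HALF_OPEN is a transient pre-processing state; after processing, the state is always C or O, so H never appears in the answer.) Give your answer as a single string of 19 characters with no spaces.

State after each event:
  event#1 t=0s outcome=F: state=CLOSED
  event#2 t=3s outcome=S: state=CLOSED
  event#3 t=4s outcome=F: state=CLOSED
  event#4 t=6s outcome=F: state=CLOSED
  event#5 t=7s outcome=F: state=CLOSED
  event#6 t=10s outcome=F: state=OPEN
  event#7 t=11s outcome=S: state=OPEN
  event#8 t=14s outcome=F: state=OPEN
  event#9 t=16s outcome=S: state=OPEN
  event#10 t=18s outcome=S: state=CLOSED
  event#11 t=19s outcome=S: state=CLOSED
  event#12 t=20s outcome=F: state=CLOSED
  event#13 t=22s outcome=S: state=CLOSED
  event#14 t=24s outcome=F: state=CLOSED
  event#15 t=28s outcome=S: state=CLOSED
  event#16 t=30s outcome=S: state=CLOSED
  event#17 t=32s outcome=S: state=CLOSED
  event#18 t=34s outcome=S: state=CLOSED
  event#19 t=36s outcome=S: state=CLOSED

Answer: CCCCCOOOOCCCCCCCCCC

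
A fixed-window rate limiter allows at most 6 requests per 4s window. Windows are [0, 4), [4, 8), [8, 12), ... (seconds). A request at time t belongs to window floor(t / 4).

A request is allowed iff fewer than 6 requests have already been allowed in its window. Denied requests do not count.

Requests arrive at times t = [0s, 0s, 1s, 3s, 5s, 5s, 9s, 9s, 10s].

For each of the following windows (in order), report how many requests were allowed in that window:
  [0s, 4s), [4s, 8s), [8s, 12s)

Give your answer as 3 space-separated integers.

Answer: 4 2 3

Derivation:
Processing requests:
  req#1 t=0s (window 0): ALLOW
  req#2 t=0s (window 0): ALLOW
  req#3 t=1s (window 0): ALLOW
  req#4 t=3s (window 0): ALLOW
  req#5 t=5s (window 1): ALLOW
  req#6 t=5s (window 1): ALLOW
  req#7 t=9s (window 2): ALLOW
  req#8 t=9s (window 2): ALLOW
  req#9 t=10s (window 2): ALLOW

Allowed counts by window: 4 2 3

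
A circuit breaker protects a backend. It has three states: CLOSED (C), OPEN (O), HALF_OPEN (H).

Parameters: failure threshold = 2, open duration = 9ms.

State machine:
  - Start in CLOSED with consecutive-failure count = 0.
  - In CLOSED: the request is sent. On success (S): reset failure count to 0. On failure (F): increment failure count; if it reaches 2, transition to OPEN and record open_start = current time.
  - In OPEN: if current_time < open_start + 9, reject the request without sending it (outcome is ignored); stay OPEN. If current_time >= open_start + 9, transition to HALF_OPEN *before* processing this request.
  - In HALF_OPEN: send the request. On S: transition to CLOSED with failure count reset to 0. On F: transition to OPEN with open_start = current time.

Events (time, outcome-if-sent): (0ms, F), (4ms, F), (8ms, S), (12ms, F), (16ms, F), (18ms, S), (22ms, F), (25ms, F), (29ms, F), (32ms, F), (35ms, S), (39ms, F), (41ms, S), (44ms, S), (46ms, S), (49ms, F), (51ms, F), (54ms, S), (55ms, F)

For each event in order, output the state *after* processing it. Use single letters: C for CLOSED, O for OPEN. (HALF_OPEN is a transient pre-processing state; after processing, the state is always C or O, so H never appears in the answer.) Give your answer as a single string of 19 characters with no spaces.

State after each event:
  event#1 t=0ms outcome=F: state=CLOSED
  event#2 t=4ms outcome=F: state=OPEN
  event#3 t=8ms outcome=S: state=OPEN
  event#4 t=12ms outcome=F: state=OPEN
  event#5 t=16ms outcome=F: state=OPEN
  event#6 t=18ms outcome=S: state=OPEN
  event#7 t=22ms outcome=F: state=OPEN
  event#8 t=25ms outcome=F: state=OPEN
  event#9 t=29ms outcome=F: state=OPEN
  event#10 t=32ms outcome=F: state=OPEN
  event#11 t=35ms outcome=S: state=CLOSED
  event#12 t=39ms outcome=F: state=CLOSED
  event#13 t=41ms outcome=S: state=CLOSED
  event#14 t=44ms outcome=S: state=CLOSED
  event#15 t=46ms outcome=S: state=CLOSED
  event#16 t=49ms outcome=F: state=CLOSED
  event#17 t=51ms outcome=F: state=OPEN
  event#18 t=54ms outcome=S: state=OPEN
  event#19 t=55ms outcome=F: state=OPEN

Answer: COOOOOOOOOCCCCCCOOO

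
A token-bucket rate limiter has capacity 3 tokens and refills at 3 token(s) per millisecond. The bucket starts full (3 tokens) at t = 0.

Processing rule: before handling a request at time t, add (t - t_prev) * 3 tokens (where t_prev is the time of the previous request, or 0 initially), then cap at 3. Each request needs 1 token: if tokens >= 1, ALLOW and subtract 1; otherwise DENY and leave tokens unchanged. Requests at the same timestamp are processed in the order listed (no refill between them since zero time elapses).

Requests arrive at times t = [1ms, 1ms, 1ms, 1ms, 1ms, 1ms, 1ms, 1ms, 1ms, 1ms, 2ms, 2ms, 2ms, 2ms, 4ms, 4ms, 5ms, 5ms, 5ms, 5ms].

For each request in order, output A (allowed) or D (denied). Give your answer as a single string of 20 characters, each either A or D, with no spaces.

Answer: AAADDDDDDDAAADAAAAAD

Derivation:
Simulating step by step:
  req#1 t=1ms: ALLOW
  req#2 t=1ms: ALLOW
  req#3 t=1ms: ALLOW
  req#4 t=1ms: DENY
  req#5 t=1ms: DENY
  req#6 t=1ms: DENY
  req#7 t=1ms: DENY
  req#8 t=1ms: DENY
  req#9 t=1ms: DENY
  req#10 t=1ms: DENY
  req#11 t=2ms: ALLOW
  req#12 t=2ms: ALLOW
  req#13 t=2ms: ALLOW
  req#14 t=2ms: DENY
  req#15 t=4ms: ALLOW
  req#16 t=4ms: ALLOW
  req#17 t=5ms: ALLOW
  req#18 t=5ms: ALLOW
  req#19 t=5ms: ALLOW
  req#20 t=5ms: DENY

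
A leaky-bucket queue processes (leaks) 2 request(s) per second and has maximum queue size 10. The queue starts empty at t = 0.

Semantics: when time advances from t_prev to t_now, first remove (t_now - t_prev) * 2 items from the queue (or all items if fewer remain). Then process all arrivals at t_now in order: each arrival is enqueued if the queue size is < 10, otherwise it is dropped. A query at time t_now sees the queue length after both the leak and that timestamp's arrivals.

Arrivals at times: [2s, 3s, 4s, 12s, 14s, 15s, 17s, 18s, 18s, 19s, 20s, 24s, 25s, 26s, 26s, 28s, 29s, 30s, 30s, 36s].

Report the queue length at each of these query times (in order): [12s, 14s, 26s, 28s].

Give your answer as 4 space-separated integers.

Queue lengths at query times:
  query t=12s: backlog = 1
  query t=14s: backlog = 1
  query t=26s: backlog = 2
  query t=28s: backlog = 1

Answer: 1 1 2 1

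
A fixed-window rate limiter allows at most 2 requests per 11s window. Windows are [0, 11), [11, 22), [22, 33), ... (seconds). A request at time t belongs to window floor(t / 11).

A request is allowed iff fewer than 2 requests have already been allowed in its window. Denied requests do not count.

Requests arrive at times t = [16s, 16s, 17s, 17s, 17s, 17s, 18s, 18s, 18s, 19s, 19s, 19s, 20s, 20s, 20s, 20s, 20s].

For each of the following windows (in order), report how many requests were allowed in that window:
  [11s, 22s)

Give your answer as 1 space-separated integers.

Answer: 2

Derivation:
Processing requests:
  req#1 t=16s (window 1): ALLOW
  req#2 t=16s (window 1): ALLOW
  req#3 t=17s (window 1): DENY
  req#4 t=17s (window 1): DENY
  req#5 t=17s (window 1): DENY
  req#6 t=17s (window 1): DENY
  req#7 t=18s (window 1): DENY
  req#8 t=18s (window 1): DENY
  req#9 t=18s (window 1): DENY
  req#10 t=19s (window 1): DENY
  req#11 t=19s (window 1): DENY
  req#12 t=19s (window 1): DENY
  req#13 t=20s (window 1): DENY
  req#14 t=20s (window 1): DENY
  req#15 t=20s (window 1): DENY
  req#16 t=20s (window 1): DENY
  req#17 t=20s (window 1): DENY

Allowed counts by window: 2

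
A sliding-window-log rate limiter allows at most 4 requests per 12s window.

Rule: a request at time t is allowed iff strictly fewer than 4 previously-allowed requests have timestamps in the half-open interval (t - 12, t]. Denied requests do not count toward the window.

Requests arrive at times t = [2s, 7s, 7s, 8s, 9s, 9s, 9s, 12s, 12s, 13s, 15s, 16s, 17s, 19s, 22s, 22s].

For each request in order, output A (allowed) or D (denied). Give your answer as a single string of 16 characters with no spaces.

Answer: AAAADDDDDDADDAAA

Derivation:
Tracking allowed requests in the window:
  req#1 t=2s: ALLOW
  req#2 t=7s: ALLOW
  req#3 t=7s: ALLOW
  req#4 t=8s: ALLOW
  req#5 t=9s: DENY
  req#6 t=9s: DENY
  req#7 t=9s: DENY
  req#8 t=12s: DENY
  req#9 t=12s: DENY
  req#10 t=13s: DENY
  req#11 t=15s: ALLOW
  req#12 t=16s: DENY
  req#13 t=17s: DENY
  req#14 t=19s: ALLOW
  req#15 t=22s: ALLOW
  req#16 t=22s: ALLOW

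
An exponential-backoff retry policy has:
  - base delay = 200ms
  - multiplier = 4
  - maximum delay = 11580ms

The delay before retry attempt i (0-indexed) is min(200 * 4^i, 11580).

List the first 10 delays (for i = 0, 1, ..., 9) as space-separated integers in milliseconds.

Answer: 200 800 3200 11580 11580 11580 11580 11580 11580 11580

Derivation:
Computing each delay:
  i=0: min(200*4^0, 11580) = 200
  i=1: min(200*4^1, 11580) = 800
  i=2: min(200*4^2, 11580) = 3200
  i=3: min(200*4^3, 11580) = 11580
  i=4: min(200*4^4, 11580) = 11580
  i=5: min(200*4^5, 11580) = 11580
  i=6: min(200*4^6, 11580) = 11580
  i=7: min(200*4^7, 11580) = 11580
  i=8: min(200*4^8, 11580) = 11580
  i=9: min(200*4^9, 11580) = 11580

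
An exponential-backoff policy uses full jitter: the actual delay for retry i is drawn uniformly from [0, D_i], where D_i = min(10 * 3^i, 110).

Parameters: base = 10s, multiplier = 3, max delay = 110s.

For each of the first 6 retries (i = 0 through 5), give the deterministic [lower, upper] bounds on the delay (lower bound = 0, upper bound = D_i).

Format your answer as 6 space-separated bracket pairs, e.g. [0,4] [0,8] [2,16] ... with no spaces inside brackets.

Answer: [0,10] [0,30] [0,90] [0,110] [0,110] [0,110]

Derivation:
Computing bounds per retry:
  i=0: D_i=min(10*3^0,110)=10, bounds=[0,10]
  i=1: D_i=min(10*3^1,110)=30, bounds=[0,30]
  i=2: D_i=min(10*3^2,110)=90, bounds=[0,90]
  i=3: D_i=min(10*3^3,110)=110, bounds=[0,110]
  i=4: D_i=min(10*3^4,110)=110, bounds=[0,110]
  i=5: D_i=min(10*3^5,110)=110, bounds=[0,110]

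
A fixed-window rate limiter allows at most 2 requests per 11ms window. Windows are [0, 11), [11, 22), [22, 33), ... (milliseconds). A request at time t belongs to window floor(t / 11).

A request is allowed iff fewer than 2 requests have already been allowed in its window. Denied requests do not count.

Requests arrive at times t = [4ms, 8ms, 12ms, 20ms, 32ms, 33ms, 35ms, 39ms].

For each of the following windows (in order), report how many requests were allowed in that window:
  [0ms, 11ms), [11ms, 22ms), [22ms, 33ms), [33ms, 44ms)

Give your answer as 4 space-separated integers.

Answer: 2 2 1 2

Derivation:
Processing requests:
  req#1 t=4ms (window 0): ALLOW
  req#2 t=8ms (window 0): ALLOW
  req#3 t=12ms (window 1): ALLOW
  req#4 t=20ms (window 1): ALLOW
  req#5 t=32ms (window 2): ALLOW
  req#6 t=33ms (window 3): ALLOW
  req#7 t=35ms (window 3): ALLOW
  req#8 t=39ms (window 3): DENY

Allowed counts by window: 2 2 1 2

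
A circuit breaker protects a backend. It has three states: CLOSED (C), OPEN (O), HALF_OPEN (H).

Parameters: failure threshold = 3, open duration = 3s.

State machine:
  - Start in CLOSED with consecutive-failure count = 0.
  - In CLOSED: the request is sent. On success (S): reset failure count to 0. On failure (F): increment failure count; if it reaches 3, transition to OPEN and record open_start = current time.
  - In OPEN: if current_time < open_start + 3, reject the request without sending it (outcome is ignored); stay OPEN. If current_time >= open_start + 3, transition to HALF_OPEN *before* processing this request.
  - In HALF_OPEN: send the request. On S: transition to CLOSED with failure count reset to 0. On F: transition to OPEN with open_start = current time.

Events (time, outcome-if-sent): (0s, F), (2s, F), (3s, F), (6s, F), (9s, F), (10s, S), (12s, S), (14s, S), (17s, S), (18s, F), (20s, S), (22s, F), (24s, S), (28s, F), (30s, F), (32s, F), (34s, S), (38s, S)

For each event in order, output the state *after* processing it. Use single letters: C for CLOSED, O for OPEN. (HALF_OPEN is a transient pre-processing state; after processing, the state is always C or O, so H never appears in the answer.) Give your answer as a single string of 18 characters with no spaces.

State after each event:
  event#1 t=0s outcome=F: state=CLOSED
  event#2 t=2s outcome=F: state=CLOSED
  event#3 t=3s outcome=F: state=OPEN
  event#4 t=6s outcome=F: state=OPEN
  event#5 t=9s outcome=F: state=OPEN
  event#6 t=10s outcome=S: state=OPEN
  event#7 t=12s outcome=S: state=CLOSED
  event#8 t=14s outcome=S: state=CLOSED
  event#9 t=17s outcome=S: state=CLOSED
  event#10 t=18s outcome=F: state=CLOSED
  event#11 t=20s outcome=S: state=CLOSED
  event#12 t=22s outcome=F: state=CLOSED
  event#13 t=24s outcome=S: state=CLOSED
  event#14 t=28s outcome=F: state=CLOSED
  event#15 t=30s outcome=F: state=CLOSED
  event#16 t=32s outcome=F: state=OPEN
  event#17 t=34s outcome=S: state=OPEN
  event#18 t=38s outcome=S: state=CLOSED

Answer: CCOOOOCCCCCCCCCOOC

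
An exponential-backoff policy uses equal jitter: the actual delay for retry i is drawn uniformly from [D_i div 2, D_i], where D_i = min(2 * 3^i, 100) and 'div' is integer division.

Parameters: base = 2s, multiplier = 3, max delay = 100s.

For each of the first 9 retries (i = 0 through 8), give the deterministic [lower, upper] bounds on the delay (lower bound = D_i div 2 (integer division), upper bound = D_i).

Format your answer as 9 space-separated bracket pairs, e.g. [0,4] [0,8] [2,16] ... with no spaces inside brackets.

Answer: [1,2] [3,6] [9,18] [27,54] [50,100] [50,100] [50,100] [50,100] [50,100]

Derivation:
Computing bounds per retry:
  i=0: D_i=min(2*3^0,100)=2, bounds=[1,2]
  i=1: D_i=min(2*3^1,100)=6, bounds=[3,6]
  i=2: D_i=min(2*3^2,100)=18, bounds=[9,18]
  i=3: D_i=min(2*3^3,100)=54, bounds=[27,54]
  i=4: D_i=min(2*3^4,100)=100, bounds=[50,100]
  i=5: D_i=min(2*3^5,100)=100, bounds=[50,100]
  i=6: D_i=min(2*3^6,100)=100, bounds=[50,100]
  i=7: D_i=min(2*3^7,100)=100, bounds=[50,100]
  i=8: D_i=min(2*3^8,100)=100, bounds=[50,100]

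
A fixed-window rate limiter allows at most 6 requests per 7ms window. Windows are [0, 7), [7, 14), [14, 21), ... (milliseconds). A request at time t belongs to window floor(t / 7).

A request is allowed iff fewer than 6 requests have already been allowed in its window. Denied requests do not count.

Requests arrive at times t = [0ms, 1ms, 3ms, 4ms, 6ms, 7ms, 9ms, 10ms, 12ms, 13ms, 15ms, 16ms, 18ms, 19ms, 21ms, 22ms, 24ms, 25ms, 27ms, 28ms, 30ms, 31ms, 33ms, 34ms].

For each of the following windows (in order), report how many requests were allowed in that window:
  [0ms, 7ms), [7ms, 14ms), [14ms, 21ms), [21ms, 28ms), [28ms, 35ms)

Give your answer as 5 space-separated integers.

Answer: 5 5 4 5 5

Derivation:
Processing requests:
  req#1 t=0ms (window 0): ALLOW
  req#2 t=1ms (window 0): ALLOW
  req#3 t=3ms (window 0): ALLOW
  req#4 t=4ms (window 0): ALLOW
  req#5 t=6ms (window 0): ALLOW
  req#6 t=7ms (window 1): ALLOW
  req#7 t=9ms (window 1): ALLOW
  req#8 t=10ms (window 1): ALLOW
  req#9 t=12ms (window 1): ALLOW
  req#10 t=13ms (window 1): ALLOW
  req#11 t=15ms (window 2): ALLOW
  req#12 t=16ms (window 2): ALLOW
  req#13 t=18ms (window 2): ALLOW
  req#14 t=19ms (window 2): ALLOW
  req#15 t=21ms (window 3): ALLOW
  req#16 t=22ms (window 3): ALLOW
  req#17 t=24ms (window 3): ALLOW
  req#18 t=25ms (window 3): ALLOW
  req#19 t=27ms (window 3): ALLOW
  req#20 t=28ms (window 4): ALLOW
  req#21 t=30ms (window 4): ALLOW
  req#22 t=31ms (window 4): ALLOW
  req#23 t=33ms (window 4): ALLOW
  req#24 t=34ms (window 4): ALLOW

Allowed counts by window: 5 5 4 5 5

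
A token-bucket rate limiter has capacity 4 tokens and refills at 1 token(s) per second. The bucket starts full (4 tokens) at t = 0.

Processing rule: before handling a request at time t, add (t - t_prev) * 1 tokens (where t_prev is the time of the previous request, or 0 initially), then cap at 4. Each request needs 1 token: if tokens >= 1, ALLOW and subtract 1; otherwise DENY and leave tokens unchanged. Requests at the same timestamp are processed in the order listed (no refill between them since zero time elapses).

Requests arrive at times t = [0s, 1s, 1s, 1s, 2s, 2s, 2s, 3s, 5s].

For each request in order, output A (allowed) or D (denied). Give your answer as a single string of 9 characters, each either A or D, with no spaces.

Answer: AAAAAADAA

Derivation:
Simulating step by step:
  req#1 t=0s: ALLOW
  req#2 t=1s: ALLOW
  req#3 t=1s: ALLOW
  req#4 t=1s: ALLOW
  req#5 t=2s: ALLOW
  req#6 t=2s: ALLOW
  req#7 t=2s: DENY
  req#8 t=3s: ALLOW
  req#9 t=5s: ALLOW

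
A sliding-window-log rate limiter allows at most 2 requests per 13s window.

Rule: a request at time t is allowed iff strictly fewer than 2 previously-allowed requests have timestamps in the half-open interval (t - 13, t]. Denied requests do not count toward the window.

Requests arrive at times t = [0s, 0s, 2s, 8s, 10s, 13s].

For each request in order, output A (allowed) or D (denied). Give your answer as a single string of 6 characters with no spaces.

Answer: AADDDA

Derivation:
Tracking allowed requests in the window:
  req#1 t=0s: ALLOW
  req#2 t=0s: ALLOW
  req#3 t=2s: DENY
  req#4 t=8s: DENY
  req#5 t=10s: DENY
  req#6 t=13s: ALLOW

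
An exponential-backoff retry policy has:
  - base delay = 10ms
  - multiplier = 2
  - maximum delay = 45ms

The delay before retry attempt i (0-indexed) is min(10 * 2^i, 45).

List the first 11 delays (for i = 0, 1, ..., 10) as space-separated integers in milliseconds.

Answer: 10 20 40 45 45 45 45 45 45 45 45

Derivation:
Computing each delay:
  i=0: min(10*2^0, 45) = 10
  i=1: min(10*2^1, 45) = 20
  i=2: min(10*2^2, 45) = 40
  i=3: min(10*2^3, 45) = 45
  i=4: min(10*2^4, 45) = 45
  i=5: min(10*2^5, 45) = 45
  i=6: min(10*2^6, 45) = 45
  i=7: min(10*2^7, 45) = 45
  i=8: min(10*2^8, 45) = 45
  i=9: min(10*2^9, 45) = 45
  i=10: min(10*2^10, 45) = 45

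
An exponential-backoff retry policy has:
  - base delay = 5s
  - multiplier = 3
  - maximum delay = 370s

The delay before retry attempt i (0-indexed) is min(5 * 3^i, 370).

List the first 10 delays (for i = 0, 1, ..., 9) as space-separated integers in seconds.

Answer: 5 15 45 135 370 370 370 370 370 370

Derivation:
Computing each delay:
  i=0: min(5*3^0, 370) = 5
  i=1: min(5*3^1, 370) = 15
  i=2: min(5*3^2, 370) = 45
  i=3: min(5*3^3, 370) = 135
  i=4: min(5*3^4, 370) = 370
  i=5: min(5*3^5, 370) = 370
  i=6: min(5*3^6, 370) = 370
  i=7: min(5*3^7, 370) = 370
  i=8: min(5*3^8, 370) = 370
  i=9: min(5*3^9, 370) = 370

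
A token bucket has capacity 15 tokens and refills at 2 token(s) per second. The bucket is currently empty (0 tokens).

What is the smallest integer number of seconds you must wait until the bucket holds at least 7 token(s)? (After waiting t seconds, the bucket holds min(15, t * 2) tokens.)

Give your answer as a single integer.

Need t * 2 >= 7, so t >= 7/2.
Smallest integer t = ceil(7/2) = 4.

Answer: 4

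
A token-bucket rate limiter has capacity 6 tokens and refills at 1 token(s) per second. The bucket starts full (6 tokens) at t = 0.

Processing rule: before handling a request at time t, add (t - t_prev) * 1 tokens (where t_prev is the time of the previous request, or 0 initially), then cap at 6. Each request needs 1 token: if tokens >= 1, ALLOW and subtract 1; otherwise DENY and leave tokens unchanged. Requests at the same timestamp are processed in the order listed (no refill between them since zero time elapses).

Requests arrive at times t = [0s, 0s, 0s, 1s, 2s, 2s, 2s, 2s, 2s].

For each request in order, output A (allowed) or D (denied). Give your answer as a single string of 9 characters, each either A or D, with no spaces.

Simulating step by step:
  req#1 t=0s: ALLOW
  req#2 t=0s: ALLOW
  req#3 t=0s: ALLOW
  req#4 t=1s: ALLOW
  req#5 t=2s: ALLOW
  req#6 t=2s: ALLOW
  req#7 t=2s: ALLOW
  req#8 t=2s: ALLOW
  req#9 t=2s: DENY

Answer: AAAAAAAAD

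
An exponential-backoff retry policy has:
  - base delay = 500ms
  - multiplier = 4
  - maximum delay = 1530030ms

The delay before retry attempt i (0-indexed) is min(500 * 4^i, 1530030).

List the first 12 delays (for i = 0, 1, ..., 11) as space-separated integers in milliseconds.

Computing each delay:
  i=0: min(500*4^0, 1530030) = 500
  i=1: min(500*4^1, 1530030) = 2000
  i=2: min(500*4^2, 1530030) = 8000
  i=3: min(500*4^3, 1530030) = 32000
  i=4: min(500*4^4, 1530030) = 128000
  i=5: min(500*4^5, 1530030) = 512000
  i=6: min(500*4^6, 1530030) = 1530030
  i=7: min(500*4^7, 1530030) = 1530030
  i=8: min(500*4^8, 1530030) = 1530030
  i=9: min(500*4^9, 1530030) = 1530030
  i=10: min(500*4^10, 1530030) = 1530030
  i=11: min(500*4^11, 1530030) = 1530030

Answer: 500 2000 8000 32000 128000 512000 1530030 1530030 1530030 1530030 1530030 1530030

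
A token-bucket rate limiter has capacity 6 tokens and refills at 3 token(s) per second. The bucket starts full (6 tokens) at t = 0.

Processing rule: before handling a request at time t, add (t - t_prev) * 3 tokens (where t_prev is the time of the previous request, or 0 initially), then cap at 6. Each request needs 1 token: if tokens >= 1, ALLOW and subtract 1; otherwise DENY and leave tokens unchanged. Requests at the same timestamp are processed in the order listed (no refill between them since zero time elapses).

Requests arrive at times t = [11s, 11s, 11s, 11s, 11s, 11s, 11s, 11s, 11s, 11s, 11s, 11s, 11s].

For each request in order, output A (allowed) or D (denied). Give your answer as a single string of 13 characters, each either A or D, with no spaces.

Simulating step by step:
  req#1 t=11s: ALLOW
  req#2 t=11s: ALLOW
  req#3 t=11s: ALLOW
  req#4 t=11s: ALLOW
  req#5 t=11s: ALLOW
  req#6 t=11s: ALLOW
  req#7 t=11s: DENY
  req#8 t=11s: DENY
  req#9 t=11s: DENY
  req#10 t=11s: DENY
  req#11 t=11s: DENY
  req#12 t=11s: DENY
  req#13 t=11s: DENY

Answer: AAAAAADDDDDDD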